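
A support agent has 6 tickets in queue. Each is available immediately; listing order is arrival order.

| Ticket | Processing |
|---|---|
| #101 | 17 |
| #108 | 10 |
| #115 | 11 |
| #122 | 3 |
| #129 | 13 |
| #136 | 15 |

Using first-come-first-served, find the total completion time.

FIFO (arrival order): #101 #108 #115 #122 #129 #136.
#101: 0→17
#108: 17→27
#115: 27→38
#122: 38→41
#129: 41→54
#136: 54→69
Sum = 17+27+38+41+54+69 = 246.

246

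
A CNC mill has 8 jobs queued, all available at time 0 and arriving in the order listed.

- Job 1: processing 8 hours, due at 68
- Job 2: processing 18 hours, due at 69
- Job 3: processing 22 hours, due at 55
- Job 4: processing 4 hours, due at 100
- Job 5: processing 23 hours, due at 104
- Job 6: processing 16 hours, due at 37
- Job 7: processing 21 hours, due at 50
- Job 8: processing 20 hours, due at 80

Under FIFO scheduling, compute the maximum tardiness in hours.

62

FIFO (arrival order): Job 1 Job 2 Job 3 Job 4 Job 5 Job 6 Job 7 Job 8.
Job 1: 0→8, due 68, tardiness 0
Job 2: 8→26, due 69, tardiness 0
Job 3: 26→48, due 55, tardiness 0
Job 4: 48→52, due 100, tardiness 0
Job 5: 52→75, due 104, tardiness 0
Job 6: 75→91, due 37, tardiness 54
Job 7: 91→112, due 50, tardiness 62
Job 8: 112→132, due 80, tardiness 52
Maximum = 62.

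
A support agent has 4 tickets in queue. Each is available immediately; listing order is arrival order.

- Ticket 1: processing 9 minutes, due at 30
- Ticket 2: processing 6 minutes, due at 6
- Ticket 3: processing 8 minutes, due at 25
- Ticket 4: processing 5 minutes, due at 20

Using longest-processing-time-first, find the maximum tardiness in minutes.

LPT (decreasing processing time): Ticket 1 Ticket 3 Ticket 2 Ticket 4.
Ticket 1: 0→9, due 30, tardiness 0
Ticket 3: 9→17, due 25, tardiness 0
Ticket 2: 17→23, due 6, tardiness 17
Ticket 4: 23→28, due 20, tardiness 8
Maximum = 17.

17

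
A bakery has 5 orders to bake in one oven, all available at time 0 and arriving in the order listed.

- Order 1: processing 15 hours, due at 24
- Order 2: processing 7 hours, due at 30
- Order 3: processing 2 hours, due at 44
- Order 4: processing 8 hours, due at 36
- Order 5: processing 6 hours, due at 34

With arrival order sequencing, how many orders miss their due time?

FIFO (arrival order): Order 1 Order 2 Order 3 Order 4 Order 5.
Order 1: 0→15, due 24, tardiness 0
Order 2: 15→22, due 30, tardiness 0
Order 3: 22→24, due 44, tardiness 0
Order 4: 24→32, due 36, tardiness 0
Order 5: 32→38, due 34, tardiness 4
Late orders: 1.

1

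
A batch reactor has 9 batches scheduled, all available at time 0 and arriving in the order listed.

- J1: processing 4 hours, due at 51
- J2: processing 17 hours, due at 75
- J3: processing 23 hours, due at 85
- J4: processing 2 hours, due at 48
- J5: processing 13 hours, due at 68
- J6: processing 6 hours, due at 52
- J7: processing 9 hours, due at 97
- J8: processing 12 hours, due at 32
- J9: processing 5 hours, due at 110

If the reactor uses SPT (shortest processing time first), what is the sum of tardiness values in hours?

12

SPT (increasing processing time): J4 J1 J9 J6 J7 J8 J5 J2 J3.
J4: 0→2, due 48, tardiness 0
J1: 2→6, due 51, tardiness 0
J9: 6→11, due 110, tardiness 0
J6: 11→17, due 52, tardiness 0
J7: 17→26, due 97, tardiness 0
J8: 26→38, due 32, tardiness 6
J5: 38→51, due 68, tardiness 0
J2: 51→68, due 75, tardiness 0
J3: 68→91, due 85, tardiness 6
Sum = 0+0+0+0+0+6+0+0+6 = 12.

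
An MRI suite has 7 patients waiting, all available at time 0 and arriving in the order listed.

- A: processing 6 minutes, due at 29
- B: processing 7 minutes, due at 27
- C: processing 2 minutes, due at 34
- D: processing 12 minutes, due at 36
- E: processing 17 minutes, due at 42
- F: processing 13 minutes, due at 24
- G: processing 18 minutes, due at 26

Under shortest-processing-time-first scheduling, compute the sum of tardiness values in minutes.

80

SPT (increasing processing time): C A B D F E G.
C: 0→2, due 34, tardiness 0
A: 2→8, due 29, tardiness 0
B: 8→15, due 27, tardiness 0
D: 15→27, due 36, tardiness 0
F: 27→40, due 24, tardiness 16
E: 40→57, due 42, tardiness 15
G: 57→75, due 26, tardiness 49
Sum = 0+0+0+0+16+15+49 = 80.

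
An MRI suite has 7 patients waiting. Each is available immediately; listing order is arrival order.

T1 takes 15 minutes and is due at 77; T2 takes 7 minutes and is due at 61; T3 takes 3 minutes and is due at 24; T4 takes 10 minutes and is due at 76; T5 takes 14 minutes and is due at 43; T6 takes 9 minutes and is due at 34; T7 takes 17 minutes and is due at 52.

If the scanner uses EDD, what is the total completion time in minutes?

EDD (increasing due date): T3 T6 T5 T7 T2 T4 T1.
T3: 0→3
T6: 3→12
T5: 12→26
T7: 26→43
T2: 43→50
T4: 50→60
T1: 60→75
Sum = 3+12+26+43+50+60+75 = 269.

269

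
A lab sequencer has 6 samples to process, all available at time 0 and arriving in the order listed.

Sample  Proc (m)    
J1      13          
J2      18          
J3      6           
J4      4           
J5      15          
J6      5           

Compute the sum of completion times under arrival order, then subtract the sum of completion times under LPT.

FIFO (arrival order): J1 J2 J3 J4 J5 J6.
J1: 0→13
J2: 13→31
J3: 31→37
J4: 37→41
J5: 41→56
J6: 56→61
Sum = 13+31+37+41+56+61 = 239.
LPT (decreasing processing time): J2 J5 J1 J3 J6 J4.
J2: 0→18
J5: 18→33
J1: 33→46
J3: 46→52
J6: 52→57
J4: 57→61
Sum = 18+33+46+52+57+61 = 267.
Difference = 239 − 267 = -28.

-28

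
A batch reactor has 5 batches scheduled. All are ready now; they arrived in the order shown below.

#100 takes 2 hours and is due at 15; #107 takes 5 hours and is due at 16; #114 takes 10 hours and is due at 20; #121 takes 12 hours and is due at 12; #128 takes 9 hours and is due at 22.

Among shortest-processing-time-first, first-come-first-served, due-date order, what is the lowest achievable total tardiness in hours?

SPT (increasing processing time): #100 #107 #128 #114 #121.
#100: 0→2, due 15, tardiness 0
#107: 2→7, due 16, tardiness 0
#128: 7→16, due 22, tardiness 0
#114: 16→26, due 20, tardiness 6
#121: 26→38, due 12, tardiness 26
Sum = 0+0+0+6+26 = 32.
FIFO (arrival order): #100 #107 #114 #121 #128.
#100: 0→2, due 15, tardiness 0
#107: 2→7, due 16, tardiness 0
#114: 7→17, due 20, tardiness 0
#121: 17→29, due 12, tardiness 17
#128: 29→38, due 22, tardiness 16
Sum = 0+0+0+17+16 = 33.
EDD (increasing due date): #121 #100 #107 #114 #128.
#121: 0→12, due 12, tardiness 0
#100: 12→14, due 15, tardiness 0
#107: 14→19, due 16, tardiness 3
#114: 19→29, due 20, tardiness 9
#128: 29→38, due 22, tardiness 16
Sum = 0+0+3+9+16 = 28.
SPT 32, FIFO 33, EDD 28 → minimum 28.

28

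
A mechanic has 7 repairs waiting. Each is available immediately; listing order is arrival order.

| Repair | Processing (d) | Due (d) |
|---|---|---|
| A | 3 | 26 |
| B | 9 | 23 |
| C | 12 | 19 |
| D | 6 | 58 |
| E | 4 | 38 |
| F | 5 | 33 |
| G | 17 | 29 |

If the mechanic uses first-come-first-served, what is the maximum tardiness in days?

27

FIFO (arrival order): A B C D E F G.
A: 0→3, due 26, tardiness 0
B: 3→12, due 23, tardiness 0
C: 12→24, due 19, tardiness 5
D: 24→30, due 58, tardiness 0
E: 30→34, due 38, tardiness 0
F: 34→39, due 33, tardiness 6
G: 39→56, due 29, tardiness 27
Maximum = 27.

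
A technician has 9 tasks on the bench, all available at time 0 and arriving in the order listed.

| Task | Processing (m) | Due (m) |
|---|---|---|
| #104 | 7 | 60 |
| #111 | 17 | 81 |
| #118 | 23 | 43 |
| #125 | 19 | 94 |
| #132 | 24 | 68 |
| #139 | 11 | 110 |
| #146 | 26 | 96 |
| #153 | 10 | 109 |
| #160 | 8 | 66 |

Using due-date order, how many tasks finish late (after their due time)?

EDD (increasing due date): #118 #104 #160 #132 #111 #125 #146 #153 #139.
#118: 0→23, due 43, tardiness 0
#104: 23→30, due 60, tardiness 0
#160: 30→38, due 66, tardiness 0
#132: 38→62, due 68, tardiness 0
#111: 62→79, due 81, tardiness 0
#125: 79→98, due 94, tardiness 4
#146: 98→124, due 96, tardiness 28
#153: 124→134, due 109, tardiness 25
#139: 134→145, due 110, tardiness 35
Late tasks: 4.

4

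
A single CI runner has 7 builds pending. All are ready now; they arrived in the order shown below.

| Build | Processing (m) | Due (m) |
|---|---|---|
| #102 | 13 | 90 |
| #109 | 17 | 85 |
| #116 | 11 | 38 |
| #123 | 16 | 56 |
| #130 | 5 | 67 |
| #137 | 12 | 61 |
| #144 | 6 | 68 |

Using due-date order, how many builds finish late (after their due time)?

0

EDD (increasing due date): #116 #123 #137 #130 #144 #109 #102.
#116: 0→11, due 38, tardiness 0
#123: 11→27, due 56, tardiness 0
#137: 27→39, due 61, tardiness 0
#130: 39→44, due 67, tardiness 0
#144: 44→50, due 68, tardiness 0
#109: 50→67, due 85, tardiness 0
#102: 67→80, due 90, tardiness 0
Late builds: 0.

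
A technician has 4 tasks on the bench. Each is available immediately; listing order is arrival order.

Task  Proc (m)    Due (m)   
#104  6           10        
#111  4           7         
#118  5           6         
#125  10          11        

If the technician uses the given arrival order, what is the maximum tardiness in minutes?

14

FIFO (arrival order): #104 #111 #118 #125.
#104: 0→6, due 10, tardiness 0
#111: 6→10, due 7, tardiness 3
#118: 10→15, due 6, tardiness 9
#125: 15→25, due 11, tardiness 14
Maximum = 14.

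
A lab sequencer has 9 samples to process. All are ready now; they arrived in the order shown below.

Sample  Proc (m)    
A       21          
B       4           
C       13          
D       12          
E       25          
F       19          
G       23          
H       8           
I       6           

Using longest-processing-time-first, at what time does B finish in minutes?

131

LPT (decreasing processing time): E G A F C D H I B.
E: 0→25
G: 25→48
A: 48→69
F: 69→88
C: 88→101
D: 101→113
H: 113→121
I: 121→127
B: 127→131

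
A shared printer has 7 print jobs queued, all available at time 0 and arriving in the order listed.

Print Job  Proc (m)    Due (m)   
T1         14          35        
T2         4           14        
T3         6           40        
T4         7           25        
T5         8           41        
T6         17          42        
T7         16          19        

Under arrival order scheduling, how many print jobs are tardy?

FIFO (arrival order): T1 T2 T3 T4 T5 T6 T7.
T1: 0→14, due 35, tardiness 0
T2: 14→18, due 14, tardiness 4
T3: 18→24, due 40, tardiness 0
T4: 24→31, due 25, tardiness 6
T5: 31→39, due 41, tardiness 0
T6: 39→56, due 42, tardiness 14
T7: 56→72, due 19, tardiness 53
Late print jobs: 4.

4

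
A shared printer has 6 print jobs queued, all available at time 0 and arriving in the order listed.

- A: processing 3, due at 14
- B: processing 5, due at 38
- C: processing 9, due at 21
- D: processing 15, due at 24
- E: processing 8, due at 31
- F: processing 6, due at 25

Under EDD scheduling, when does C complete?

12

EDD (increasing due date): A C D F E B.
A: 0→3
C: 3→12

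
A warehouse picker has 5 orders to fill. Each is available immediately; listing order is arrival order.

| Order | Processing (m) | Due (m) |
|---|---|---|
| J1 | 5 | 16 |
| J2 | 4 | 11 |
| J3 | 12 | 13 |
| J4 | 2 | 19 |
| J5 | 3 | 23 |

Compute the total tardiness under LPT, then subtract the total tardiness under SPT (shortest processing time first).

6

LPT (decreasing processing time): J3 J1 J2 J5 J4.
J3: 0→12, due 13, tardiness 0
J1: 12→17, due 16, tardiness 1
J2: 17→21, due 11, tardiness 10
J5: 21→24, due 23, tardiness 1
J4: 24→26, due 19, tardiness 7
Sum = 0+1+10+1+7 = 19.
SPT (increasing processing time): J4 J5 J2 J1 J3.
J4: 0→2, due 19, tardiness 0
J5: 2→5, due 23, tardiness 0
J2: 5→9, due 11, tardiness 0
J1: 9→14, due 16, tardiness 0
J3: 14→26, due 13, tardiness 13
Sum = 0+0+0+0+13 = 13.
Difference = 19 − 13 = 6.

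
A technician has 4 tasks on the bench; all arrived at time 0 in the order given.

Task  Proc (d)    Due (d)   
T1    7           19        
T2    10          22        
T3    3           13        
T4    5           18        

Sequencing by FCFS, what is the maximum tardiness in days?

FIFO (arrival order): T1 T2 T3 T4.
T1: 0→7, due 19, tardiness 0
T2: 7→17, due 22, tardiness 0
T3: 17→20, due 13, tardiness 7
T4: 20→25, due 18, tardiness 7
Maximum = 7.

7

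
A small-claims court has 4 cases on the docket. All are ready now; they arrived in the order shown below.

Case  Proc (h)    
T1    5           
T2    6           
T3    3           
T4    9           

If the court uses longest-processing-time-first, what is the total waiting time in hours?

LPT (decreasing processing time): T4 T2 T1 T3.
T4: waits 0, runs 0→9
T2: waits 9, runs 9→15
T1: waits 15, runs 15→20
T3: waits 20, runs 20→23
Sum = 0+9+15+20 = 44.

44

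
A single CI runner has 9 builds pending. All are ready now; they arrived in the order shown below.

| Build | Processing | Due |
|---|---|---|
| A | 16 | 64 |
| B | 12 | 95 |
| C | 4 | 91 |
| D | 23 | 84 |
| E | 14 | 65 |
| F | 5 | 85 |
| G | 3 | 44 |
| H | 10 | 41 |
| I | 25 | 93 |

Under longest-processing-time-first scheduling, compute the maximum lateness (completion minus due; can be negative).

LPT (decreasing processing time): I D A E B H F C G.
I: 0→25, due 93, lateness -68
D: 25→48, due 84, lateness -36
A: 48→64, due 64, lateness 0
E: 64→78, due 65, lateness 13
B: 78→90, due 95, lateness -5
H: 90→100, due 41, lateness 59
F: 100→105, due 85, lateness 20
C: 105→109, due 91, lateness 18
G: 109→112, due 44, lateness 68
Maximum = 68.

68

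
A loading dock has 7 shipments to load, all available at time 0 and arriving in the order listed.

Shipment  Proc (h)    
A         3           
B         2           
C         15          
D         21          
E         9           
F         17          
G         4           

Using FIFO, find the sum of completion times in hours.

257

FIFO (arrival order): A B C D E F G.
A: 0→3
B: 3→5
C: 5→20
D: 20→41
E: 41→50
F: 50→67
G: 67→71
Sum = 3+5+20+41+50+67+71 = 257.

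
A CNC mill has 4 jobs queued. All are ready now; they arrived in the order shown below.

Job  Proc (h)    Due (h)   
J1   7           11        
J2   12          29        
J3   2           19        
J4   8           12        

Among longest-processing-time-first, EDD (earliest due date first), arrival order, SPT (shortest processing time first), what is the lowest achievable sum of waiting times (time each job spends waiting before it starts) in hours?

LPT (decreasing processing time): J2 J4 J1 J3.
J2: waits 0, runs 0→12
J4: waits 12, runs 12→20
J1: waits 20, runs 20→27
J3: waits 27, runs 27→29
Sum = 0+12+20+27 = 59.
EDD (increasing due date): J1 J4 J3 J2.
J1: waits 0, runs 0→7
J4: waits 7, runs 7→15
J3: waits 15, runs 15→17
J2: waits 17, runs 17→29
Sum = 0+7+15+17 = 39.
FIFO (arrival order): J1 J2 J3 J4.
J1: waits 0, runs 0→7
J2: waits 7, runs 7→19
J3: waits 19, runs 19→21
J4: waits 21, runs 21→29
Sum = 0+7+19+21 = 47.
SPT (increasing processing time): J3 J1 J4 J2.
J3: waits 0, runs 0→2
J1: waits 2, runs 2→9
J4: waits 9, runs 9→17
J2: waits 17, runs 17→29
Sum = 0+2+9+17 = 28.
LPT 59, EDD 39, FIFO 47, SPT 28 → minimum 28.

28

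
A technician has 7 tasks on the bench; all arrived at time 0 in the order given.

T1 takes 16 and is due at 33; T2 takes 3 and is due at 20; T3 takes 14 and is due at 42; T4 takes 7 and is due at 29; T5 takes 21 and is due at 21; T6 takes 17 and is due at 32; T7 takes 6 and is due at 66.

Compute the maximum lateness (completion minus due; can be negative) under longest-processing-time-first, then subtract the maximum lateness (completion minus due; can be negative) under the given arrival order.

LPT (decreasing processing time): T5 T6 T1 T3 T4 T7 T2.
T5: 0→21, due 21, lateness 0
T6: 21→38, due 32, lateness 6
T1: 38→54, due 33, lateness 21
T3: 54→68, due 42, lateness 26
T4: 68→75, due 29, lateness 46
T7: 75→81, due 66, lateness 15
T2: 81→84, due 20, lateness 64
Maximum = 64.
FIFO (arrival order): T1 T2 T3 T4 T5 T6 T7.
T1: 0→16, due 33, lateness -17
T2: 16→19, due 20, lateness -1
T3: 19→33, due 42, lateness -9
T4: 33→40, due 29, lateness 11
T5: 40→61, due 21, lateness 40
T6: 61→78, due 32, lateness 46
T7: 78→84, due 66, lateness 18
Maximum = 46.
Difference = 64 − 46 = 18.

18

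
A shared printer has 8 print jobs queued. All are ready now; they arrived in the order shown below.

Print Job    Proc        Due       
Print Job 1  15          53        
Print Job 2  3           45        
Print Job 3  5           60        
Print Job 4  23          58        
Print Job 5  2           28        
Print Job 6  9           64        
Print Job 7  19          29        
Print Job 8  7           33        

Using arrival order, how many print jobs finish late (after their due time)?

3

FIFO (arrival order): Print Job 1 Print Job 2 Print Job 3 Print Job 4 Print Job 5 Print Job 6 Print Job 7 Print Job 8.
Print Job 1: 0→15, due 53, tardiness 0
Print Job 2: 15→18, due 45, tardiness 0
Print Job 3: 18→23, due 60, tardiness 0
Print Job 4: 23→46, due 58, tardiness 0
Print Job 5: 46→48, due 28, tardiness 20
Print Job 6: 48→57, due 64, tardiness 0
Print Job 7: 57→76, due 29, tardiness 47
Print Job 8: 76→83, due 33, tardiness 50
Late print jobs: 3.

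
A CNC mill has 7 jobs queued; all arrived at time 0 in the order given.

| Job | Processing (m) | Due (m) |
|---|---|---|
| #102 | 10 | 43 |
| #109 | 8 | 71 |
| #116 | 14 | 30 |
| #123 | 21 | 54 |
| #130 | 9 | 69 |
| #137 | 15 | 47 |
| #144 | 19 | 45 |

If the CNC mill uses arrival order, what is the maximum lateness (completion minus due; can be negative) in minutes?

51

FIFO (arrival order): #102 #109 #116 #123 #130 #137 #144.
#102: 0→10, due 43, lateness -33
#109: 10→18, due 71, lateness -53
#116: 18→32, due 30, lateness 2
#123: 32→53, due 54, lateness -1
#130: 53→62, due 69, lateness -7
#137: 62→77, due 47, lateness 30
#144: 77→96, due 45, lateness 51
Maximum = 51.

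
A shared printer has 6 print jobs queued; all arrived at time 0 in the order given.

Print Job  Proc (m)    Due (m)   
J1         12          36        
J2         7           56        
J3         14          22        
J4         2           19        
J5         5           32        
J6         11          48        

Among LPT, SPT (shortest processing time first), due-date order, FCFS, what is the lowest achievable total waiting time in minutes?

LPT (decreasing processing time): J3 J1 J6 J2 J5 J4.
J3: waits 0, runs 0→14
J1: waits 14, runs 14→26
J6: waits 26, runs 26→37
J2: waits 37, runs 37→44
J5: waits 44, runs 44→49
J4: waits 49, runs 49→51
Sum = 0+14+26+37+44+49 = 170.
SPT (increasing processing time): J4 J5 J2 J6 J1 J3.
J4: waits 0, runs 0→2
J5: waits 2, runs 2→7
J2: waits 7, runs 7→14
J6: waits 14, runs 14→25
J1: waits 25, runs 25→37
J3: waits 37, runs 37→51
Sum = 0+2+7+14+25+37 = 85.
EDD (increasing due date): J4 J3 J5 J1 J6 J2.
J4: waits 0, runs 0→2
J3: waits 2, runs 2→16
J5: waits 16, runs 16→21
J1: waits 21, runs 21→33
J6: waits 33, runs 33→44
J2: waits 44, runs 44→51
Sum = 0+2+16+21+33+44 = 116.
FIFO (arrival order): J1 J2 J3 J4 J5 J6.
J1: waits 0, runs 0→12
J2: waits 12, runs 12→19
J3: waits 19, runs 19→33
J4: waits 33, runs 33→35
J5: waits 35, runs 35→40
J6: waits 40, runs 40→51
Sum = 0+12+19+33+35+40 = 139.
LPT 170, SPT 85, EDD 116, FIFO 139 → minimum 85.

85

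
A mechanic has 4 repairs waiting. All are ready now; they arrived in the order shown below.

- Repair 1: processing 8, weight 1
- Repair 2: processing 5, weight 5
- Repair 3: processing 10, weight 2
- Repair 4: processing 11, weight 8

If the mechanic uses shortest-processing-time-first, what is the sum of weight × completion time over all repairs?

SPT (increasing processing time): Repair 2 Repair 1 Repair 3 Repair 4.
Repair 2: finishes 5, weight 5, w·C = 25
Repair 1: finishes 13, weight 1, w·C = 13
Repair 3: finishes 23, weight 2, w·C = 46
Repair 4: finishes 34, weight 8, w·C = 272
Sum = 25+13+46+272 = 356.

356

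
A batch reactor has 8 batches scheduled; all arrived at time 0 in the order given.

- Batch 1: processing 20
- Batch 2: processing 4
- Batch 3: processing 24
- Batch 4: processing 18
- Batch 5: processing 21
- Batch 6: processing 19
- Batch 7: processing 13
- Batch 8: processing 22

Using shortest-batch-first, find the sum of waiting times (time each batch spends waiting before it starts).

SPT (increasing processing time): Batch 2 Batch 7 Batch 4 Batch 6 Batch 1 Batch 5 Batch 8 Batch 3.
Batch 2: waits 0, runs 0→4
Batch 7: waits 4, runs 4→17
Batch 4: waits 17, runs 17→35
Batch 6: waits 35, runs 35→54
Batch 1: waits 54, runs 54→74
Batch 5: waits 74, runs 74→95
Batch 8: waits 95, runs 95→117
Batch 3: waits 117, runs 117→141
Sum = 0+4+17+35+54+74+95+117 = 396.

396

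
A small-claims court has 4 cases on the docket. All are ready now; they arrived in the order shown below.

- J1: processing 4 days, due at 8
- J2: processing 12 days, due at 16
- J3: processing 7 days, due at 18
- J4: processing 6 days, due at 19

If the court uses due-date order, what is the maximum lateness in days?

EDD (increasing due date): J1 J2 J3 J4.
J1: 0→4, due 8, lateness -4
J2: 4→16, due 16, lateness 0
J3: 16→23, due 18, lateness 5
J4: 23→29, due 19, lateness 10
Maximum = 10.

10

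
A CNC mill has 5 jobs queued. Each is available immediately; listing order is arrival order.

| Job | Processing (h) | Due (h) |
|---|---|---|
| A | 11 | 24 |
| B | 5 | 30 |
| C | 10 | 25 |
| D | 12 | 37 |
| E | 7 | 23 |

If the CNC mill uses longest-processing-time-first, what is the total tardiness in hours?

40

LPT (decreasing processing time): D A C E B.
D: 0→12, due 37, tardiness 0
A: 12→23, due 24, tardiness 0
C: 23→33, due 25, tardiness 8
E: 33→40, due 23, tardiness 17
B: 40→45, due 30, tardiness 15
Sum = 0+0+8+17+15 = 40.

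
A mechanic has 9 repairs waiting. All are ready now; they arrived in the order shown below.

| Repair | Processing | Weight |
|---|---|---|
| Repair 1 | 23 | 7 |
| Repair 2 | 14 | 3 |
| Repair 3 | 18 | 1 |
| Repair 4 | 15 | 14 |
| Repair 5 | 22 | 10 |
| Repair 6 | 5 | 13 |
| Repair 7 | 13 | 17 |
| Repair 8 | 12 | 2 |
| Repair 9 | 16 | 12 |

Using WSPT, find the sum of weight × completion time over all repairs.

3491

WSPT (decreasing weight/processing-time ratio): Repair 6 Repair 7 Repair 4 Repair 9 Repair 5 Repair 1 Repair 2 Repair 8 Repair 3.
Repair 6: finishes 5, weight 13, w·C = 65
Repair 7: finishes 18, weight 17, w·C = 306
Repair 4: finishes 33, weight 14, w·C = 462
Repair 9: finishes 49, weight 12, w·C = 588
Repair 5: finishes 71, weight 10, w·C = 710
Repair 1: finishes 94, weight 7, w·C = 658
Repair 2: finishes 108, weight 3, w·C = 324
Repair 8: finishes 120, weight 2, w·C = 240
Repair 3: finishes 138, weight 1, w·C = 138
Sum = 65+306+462+588+710+658+324+240+138 = 3491.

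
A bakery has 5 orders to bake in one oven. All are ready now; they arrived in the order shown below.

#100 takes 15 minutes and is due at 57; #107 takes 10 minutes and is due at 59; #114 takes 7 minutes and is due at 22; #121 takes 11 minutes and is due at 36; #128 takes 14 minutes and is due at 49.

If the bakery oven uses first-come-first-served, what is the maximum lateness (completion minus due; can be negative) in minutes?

10

FIFO (arrival order): #100 #107 #114 #121 #128.
#100: 0→15, due 57, lateness -42
#107: 15→25, due 59, lateness -34
#114: 25→32, due 22, lateness 10
#121: 32→43, due 36, lateness 7
#128: 43→57, due 49, lateness 8
Maximum = 10.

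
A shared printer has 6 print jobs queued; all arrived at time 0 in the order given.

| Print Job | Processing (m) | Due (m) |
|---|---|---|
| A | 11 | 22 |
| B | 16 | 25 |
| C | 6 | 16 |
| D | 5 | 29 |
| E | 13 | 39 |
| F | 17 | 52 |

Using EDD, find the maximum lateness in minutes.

EDD (increasing due date): C A B D E F.
C: 0→6, due 16, lateness -10
A: 6→17, due 22, lateness -5
B: 17→33, due 25, lateness 8
D: 33→38, due 29, lateness 9
E: 38→51, due 39, lateness 12
F: 51→68, due 52, lateness 16
Maximum = 16.

16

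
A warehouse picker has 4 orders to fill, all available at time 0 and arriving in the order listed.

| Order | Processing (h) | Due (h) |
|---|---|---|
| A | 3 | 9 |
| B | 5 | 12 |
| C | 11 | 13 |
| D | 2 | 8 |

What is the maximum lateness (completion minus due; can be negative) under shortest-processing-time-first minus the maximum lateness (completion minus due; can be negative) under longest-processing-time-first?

SPT (increasing processing time): D A B C.
D: 0→2, due 8, lateness -6
A: 2→5, due 9, lateness -4
B: 5→10, due 12, lateness -2
C: 10→21, due 13, lateness 8
Maximum = 8.
LPT (decreasing processing time): C B A D.
C: 0→11, due 13, lateness -2
B: 11→16, due 12, lateness 4
A: 16→19, due 9, lateness 10
D: 19→21, due 8, lateness 13
Maximum = 13.
Difference = 8 − 13 = -5.

-5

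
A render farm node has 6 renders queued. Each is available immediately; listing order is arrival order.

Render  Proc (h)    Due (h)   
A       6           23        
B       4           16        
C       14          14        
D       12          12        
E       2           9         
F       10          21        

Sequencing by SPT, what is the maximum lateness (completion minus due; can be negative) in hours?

34

SPT (increasing processing time): E B A F D C.
E: 0→2, due 9, lateness -7
B: 2→6, due 16, lateness -10
A: 6→12, due 23, lateness -11
F: 12→22, due 21, lateness 1
D: 22→34, due 12, lateness 22
C: 34→48, due 14, lateness 34
Maximum = 34.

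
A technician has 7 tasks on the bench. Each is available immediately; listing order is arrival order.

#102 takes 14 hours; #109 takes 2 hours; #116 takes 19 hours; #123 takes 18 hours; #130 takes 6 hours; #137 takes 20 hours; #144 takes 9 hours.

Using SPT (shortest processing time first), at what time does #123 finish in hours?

49

SPT (increasing processing time): #109 #130 #144 #102 #123 #116 #137.
#109: 0→2
#130: 2→8
#144: 8→17
#102: 17→31
#123: 31→49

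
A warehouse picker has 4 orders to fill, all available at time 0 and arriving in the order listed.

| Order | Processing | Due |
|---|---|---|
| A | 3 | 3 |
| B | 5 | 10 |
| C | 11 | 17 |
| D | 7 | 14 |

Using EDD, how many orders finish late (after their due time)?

EDD (increasing due date): A B D C.
A: 0→3, due 3, tardiness 0
B: 3→8, due 10, tardiness 0
D: 8→15, due 14, tardiness 1
C: 15→26, due 17, tardiness 9
Late orders: 2.

2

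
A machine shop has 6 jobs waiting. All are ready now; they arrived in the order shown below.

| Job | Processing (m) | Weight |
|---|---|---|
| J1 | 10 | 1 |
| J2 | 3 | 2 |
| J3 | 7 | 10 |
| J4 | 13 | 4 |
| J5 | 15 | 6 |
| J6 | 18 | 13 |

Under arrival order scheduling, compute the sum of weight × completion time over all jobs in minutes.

1514

FIFO (arrival order): J1 J2 J3 J4 J5 J6.
J1: finishes 10, weight 1, w·C = 10
J2: finishes 13, weight 2, w·C = 26
J3: finishes 20, weight 10, w·C = 200
J4: finishes 33, weight 4, w·C = 132
J5: finishes 48, weight 6, w·C = 288
J6: finishes 66, weight 13, w·C = 858
Sum = 10+26+200+132+288+858 = 1514.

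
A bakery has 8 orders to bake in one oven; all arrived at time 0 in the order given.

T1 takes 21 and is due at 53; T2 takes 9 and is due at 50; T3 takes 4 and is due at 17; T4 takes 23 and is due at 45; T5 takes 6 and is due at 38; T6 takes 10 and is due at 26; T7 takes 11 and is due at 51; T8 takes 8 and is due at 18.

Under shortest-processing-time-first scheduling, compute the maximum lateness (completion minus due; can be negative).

47

SPT (increasing processing time): T3 T5 T8 T2 T6 T7 T1 T4.
T3: 0→4, due 17, lateness -13
T5: 4→10, due 38, lateness -28
T8: 10→18, due 18, lateness 0
T2: 18→27, due 50, lateness -23
T6: 27→37, due 26, lateness 11
T7: 37→48, due 51, lateness -3
T1: 48→69, due 53, lateness 16
T4: 69→92, due 45, lateness 47
Maximum = 47.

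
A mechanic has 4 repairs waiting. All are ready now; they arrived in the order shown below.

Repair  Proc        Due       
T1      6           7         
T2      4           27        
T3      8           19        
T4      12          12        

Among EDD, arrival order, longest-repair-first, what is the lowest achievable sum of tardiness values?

16

EDD (increasing due date): T1 T4 T3 T2.
T1: 0→6, due 7, tardiness 0
T4: 6→18, due 12, tardiness 6
T3: 18→26, due 19, tardiness 7
T2: 26→30, due 27, tardiness 3
Sum = 0+6+7+3 = 16.
FIFO (arrival order): T1 T2 T3 T4.
T1: 0→6, due 7, tardiness 0
T2: 6→10, due 27, tardiness 0
T3: 10→18, due 19, tardiness 0
T4: 18→30, due 12, tardiness 18
Sum = 0+0+0+18 = 18.
LPT (decreasing processing time): T4 T3 T1 T2.
T4: 0→12, due 12, tardiness 0
T3: 12→20, due 19, tardiness 1
T1: 20→26, due 7, tardiness 19
T2: 26→30, due 27, tardiness 3
Sum = 0+1+19+3 = 23.
EDD 16, FIFO 18, LPT 23 → minimum 16.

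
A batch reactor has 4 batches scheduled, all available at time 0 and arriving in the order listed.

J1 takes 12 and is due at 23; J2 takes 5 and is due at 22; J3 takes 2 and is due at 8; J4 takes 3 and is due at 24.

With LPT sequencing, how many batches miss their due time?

LPT (decreasing processing time): J1 J2 J4 J3.
J1: 0→12, due 23, tardiness 0
J2: 12→17, due 22, tardiness 0
J4: 17→20, due 24, tardiness 0
J3: 20→22, due 8, tardiness 14
Late batches: 1.

1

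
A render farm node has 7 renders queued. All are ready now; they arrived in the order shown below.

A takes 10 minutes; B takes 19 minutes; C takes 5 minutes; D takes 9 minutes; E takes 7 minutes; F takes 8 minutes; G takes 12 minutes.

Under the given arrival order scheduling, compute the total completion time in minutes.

294

FIFO (arrival order): A B C D E F G.
A: 0→10
B: 10→29
C: 29→34
D: 34→43
E: 43→50
F: 50→58
G: 58→70
Sum = 10+29+34+43+50+58+70 = 294.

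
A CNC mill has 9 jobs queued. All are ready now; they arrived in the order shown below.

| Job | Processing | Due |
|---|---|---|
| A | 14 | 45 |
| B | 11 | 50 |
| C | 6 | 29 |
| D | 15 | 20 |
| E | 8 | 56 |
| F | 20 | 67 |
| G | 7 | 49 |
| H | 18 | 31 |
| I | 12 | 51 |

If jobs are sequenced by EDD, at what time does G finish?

EDD (increasing due date): D C H A G B I E F.
D: 0→15
C: 15→21
H: 21→39
A: 39→53
G: 53→60

60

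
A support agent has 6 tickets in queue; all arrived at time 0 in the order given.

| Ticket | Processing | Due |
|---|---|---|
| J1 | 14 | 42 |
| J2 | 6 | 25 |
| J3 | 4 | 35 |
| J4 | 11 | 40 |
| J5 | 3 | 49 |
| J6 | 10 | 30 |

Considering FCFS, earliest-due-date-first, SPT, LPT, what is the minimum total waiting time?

FIFO (arrival order): J1 J2 J3 J4 J5 J6.
J1: waits 0, runs 0→14
J2: waits 14, runs 14→20
J3: waits 20, runs 20→24
J4: waits 24, runs 24→35
J5: waits 35, runs 35→38
J6: waits 38, runs 38→48
Sum = 0+14+20+24+35+38 = 131.
EDD (increasing due date): J2 J6 J3 J4 J1 J5.
J2: waits 0, runs 0→6
J6: waits 6, runs 6→16
J3: waits 16, runs 16→20
J4: waits 20, runs 20→31
J1: waits 31, runs 31→45
J5: waits 45, runs 45→48
Sum = 0+6+16+20+31+45 = 118.
SPT (increasing processing time): J5 J3 J2 J6 J4 J1.
J5: waits 0, runs 0→3
J3: waits 3, runs 3→7
J2: waits 7, runs 7→13
J6: waits 13, runs 13→23
J4: waits 23, runs 23→34
J1: waits 34, runs 34→48
Sum = 0+3+7+13+23+34 = 80.
LPT (decreasing processing time): J1 J4 J6 J2 J3 J5.
J1: waits 0, runs 0→14
J4: waits 14, runs 14→25
J6: waits 25, runs 25→35
J2: waits 35, runs 35→41
J3: waits 41, runs 41→45
J5: waits 45, runs 45→48
Sum = 0+14+25+35+41+45 = 160.
FIFO 131, EDD 118, SPT 80, LPT 160 → minimum 80.

80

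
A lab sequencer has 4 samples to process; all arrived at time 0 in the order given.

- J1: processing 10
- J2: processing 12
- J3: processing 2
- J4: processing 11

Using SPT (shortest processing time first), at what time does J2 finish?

SPT (increasing processing time): J3 J1 J4 J2.
J3: 0→2
J1: 2→12
J4: 12→23
J2: 23→35

35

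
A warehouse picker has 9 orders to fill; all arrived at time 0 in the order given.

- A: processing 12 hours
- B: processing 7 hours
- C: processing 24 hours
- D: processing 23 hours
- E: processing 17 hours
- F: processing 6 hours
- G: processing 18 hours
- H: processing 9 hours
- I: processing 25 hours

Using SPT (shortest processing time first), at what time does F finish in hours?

SPT (increasing processing time): F B H A E G D C I.
F: 0→6

6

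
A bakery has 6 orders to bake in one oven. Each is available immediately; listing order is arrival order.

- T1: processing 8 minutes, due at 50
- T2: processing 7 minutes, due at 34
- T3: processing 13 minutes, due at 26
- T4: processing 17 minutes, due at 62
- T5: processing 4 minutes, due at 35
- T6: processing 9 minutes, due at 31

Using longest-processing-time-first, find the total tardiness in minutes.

55

LPT (decreasing processing time): T4 T3 T6 T1 T2 T5.
T4: 0→17, due 62, tardiness 0
T3: 17→30, due 26, tardiness 4
T6: 30→39, due 31, tardiness 8
T1: 39→47, due 50, tardiness 0
T2: 47→54, due 34, tardiness 20
T5: 54→58, due 35, tardiness 23
Sum = 0+4+8+0+20+23 = 55.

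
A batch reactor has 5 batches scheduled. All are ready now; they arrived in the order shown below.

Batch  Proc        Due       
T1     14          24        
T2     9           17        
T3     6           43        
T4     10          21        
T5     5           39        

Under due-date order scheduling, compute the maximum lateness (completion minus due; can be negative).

EDD (increasing due date): T2 T4 T1 T5 T3.
T2: 0→9, due 17, lateness -8
T4: 9→19, due 21, lateness -2
T1: 19→33, due 24, lateness 9
T5: 33→38, due 39, lateness -1
T3: 38→44, due 43, lateness 1
Maximum = 9.

9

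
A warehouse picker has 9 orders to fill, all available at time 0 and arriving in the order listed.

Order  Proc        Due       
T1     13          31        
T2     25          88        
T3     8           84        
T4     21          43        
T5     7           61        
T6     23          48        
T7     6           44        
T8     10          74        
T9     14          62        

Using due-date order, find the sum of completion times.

627

EDD (increasing due date): T1 T4 T7 T6 T5 T9 T8 T3 T2.
T1: 0→13
T4: 13→34
T7: 34→40
T6: 40→63
T5: 63→70
T9: 70→84
T8: 84→94
T3: 94→102
T2: 102→127
Sum = 13+34+40+63+70+84+94+102+127 = 627.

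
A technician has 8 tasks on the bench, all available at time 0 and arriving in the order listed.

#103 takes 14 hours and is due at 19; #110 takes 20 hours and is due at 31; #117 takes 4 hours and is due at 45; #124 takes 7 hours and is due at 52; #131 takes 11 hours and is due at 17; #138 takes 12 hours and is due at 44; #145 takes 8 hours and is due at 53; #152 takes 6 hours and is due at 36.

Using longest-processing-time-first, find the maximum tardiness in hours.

42

LPT (decreasing processing time): #110 #103 #138 #131 #145 #124 #152 #117.
#110: 0→20, due 31, tardiness 0
#103: 20→34, due 19, tardiness 15
#138: 34→46, due 44, tardiness 2
#131: 46→57, due 17, tardiness 40
#145: 57→65, due 53, tardiness 12
#124: 65→72, due 52, tardiness 20
#152: 72→78, due 36, tardiness 42
#117: 78→82, due 45, tardiness 37
Maximum = 42.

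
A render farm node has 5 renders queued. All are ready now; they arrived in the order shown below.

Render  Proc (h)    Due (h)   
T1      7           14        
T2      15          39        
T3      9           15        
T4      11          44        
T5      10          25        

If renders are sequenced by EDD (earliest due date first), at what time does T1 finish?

EDD (increasing due date): T1 T3 T5 T2 T4.
T1: 0→7

7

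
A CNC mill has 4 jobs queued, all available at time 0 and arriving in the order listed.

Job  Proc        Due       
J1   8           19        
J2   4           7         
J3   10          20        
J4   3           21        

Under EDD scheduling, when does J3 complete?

22

EDD (increasing due date): J2 J1 J3 J4.
J2: 0→4
J1: 4→12
J3: 12→22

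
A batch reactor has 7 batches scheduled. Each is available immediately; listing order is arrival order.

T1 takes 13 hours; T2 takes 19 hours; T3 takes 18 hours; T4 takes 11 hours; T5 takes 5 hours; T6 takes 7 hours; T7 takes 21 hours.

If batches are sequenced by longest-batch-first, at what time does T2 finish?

LPT (decreasing processing time): T7 T2 T3 T1 T4 T6 T5.
T7: 0→21
T2: 21→40

40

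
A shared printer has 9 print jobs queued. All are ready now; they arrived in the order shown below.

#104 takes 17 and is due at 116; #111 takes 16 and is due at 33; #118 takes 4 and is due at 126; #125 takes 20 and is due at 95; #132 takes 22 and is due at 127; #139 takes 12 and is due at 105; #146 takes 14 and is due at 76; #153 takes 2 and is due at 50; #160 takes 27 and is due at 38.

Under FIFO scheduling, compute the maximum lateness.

96

FIFO (arrival order): #104 #111 #118 #125 #132 #139 #146 #153 #160.
#104: 0→17, due 116, lateness -99
#111: 17→33, due 33, lateness 0
#118: 33→37, due 126, lateness -89
#125: 37→57, due 95, lateness -38
#132: 57→79, due 127, lateness -48
#139: 79→91, due 105, lateness -14
#146: 91→105, due 76, lateness 29
#153: 105→107, due 50, lateness 57
#160: 107→134, due 38, lateness 96
Maximum = 96.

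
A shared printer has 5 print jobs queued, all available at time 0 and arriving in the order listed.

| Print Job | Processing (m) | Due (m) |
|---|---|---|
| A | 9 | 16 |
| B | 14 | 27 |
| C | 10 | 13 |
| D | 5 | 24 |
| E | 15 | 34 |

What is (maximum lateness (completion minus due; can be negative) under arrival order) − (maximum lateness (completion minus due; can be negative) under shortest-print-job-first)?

FIFO (arrival order): A B C D E.
A: 0→9, due 16, lateness -7
B: 9→23, due 27, lateness -4
C: 23→33, due 13, lateness 20
D: 33→38, due 24, lateness 14
E: 38→53, due 34, lateness 19
Maximum = 20.
SPT (increasing processing time): D A C B E.
D: 0→5, due 24, lateness -19
A: 5→14, due 16, lateness -2
C: 14→24, due 13, lateness 11
B: 24→38, due 27, lateness 11
E: 38→53, due 34, lateness 19
Maximum = 19.
Difference = 20 − 19 = 1.

1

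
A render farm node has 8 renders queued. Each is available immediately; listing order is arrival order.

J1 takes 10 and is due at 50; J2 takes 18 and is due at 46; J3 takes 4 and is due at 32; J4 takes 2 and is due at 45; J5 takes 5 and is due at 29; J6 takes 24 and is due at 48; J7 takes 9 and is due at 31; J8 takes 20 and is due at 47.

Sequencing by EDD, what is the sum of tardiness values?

87

EDD (increasing due date): J5 J7 J3 J4 J2 J8 J6 J1.
J5: 0→5, due 29, tardiness 0
J7: 5→14, due 31, tardiness 0
J3: 14→18, due 32, tardiness 0
J4: 18→20, due 45, tardiness 0
J2: 20→38, due 46, tardiness 0
J8: 38→58, due 47, tardiness 11
J6: 58→82, due 48, tardiness 34
J1: 82→92, due 50, tardiness 42
Sum = 0+0+0+0+0+11+34+42 = 87.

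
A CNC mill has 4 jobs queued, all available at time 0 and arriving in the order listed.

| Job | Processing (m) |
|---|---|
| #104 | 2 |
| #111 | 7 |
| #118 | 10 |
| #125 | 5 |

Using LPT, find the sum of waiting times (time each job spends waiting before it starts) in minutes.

LPT (decreasing processing time): #118 #111 #125 #104.
#118: waits 0, runs 0→10
#111: waits 10, runs 10→17
#125: waits 17, runs 17→22
#104: waits 22, runs 22→24
Sum = 0+10+17+22 = 49.

49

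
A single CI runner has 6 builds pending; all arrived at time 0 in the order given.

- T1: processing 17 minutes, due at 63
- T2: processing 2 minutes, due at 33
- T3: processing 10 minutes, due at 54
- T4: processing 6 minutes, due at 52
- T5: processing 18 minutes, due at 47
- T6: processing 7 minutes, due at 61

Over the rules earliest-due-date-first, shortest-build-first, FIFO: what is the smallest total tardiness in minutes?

EDD (increasing due date): T2 T5 T4 T3 T6 T1.
T2: 0→2, due 33, tardiness 0
T5: 2→20, due 47, tardiness 0
T4: 20→26, due 52, tardiness 0
T3: 26→36, due 54, tardiness 0
T6: 36→43, due 61, tardiness 0
T1: 43→60, due 63, tardiness 0
Sum = 0+0+0+0+0+0 = 0.
SPT (increasing processing time): T2 T4 T6 T3 T1 T5.
T2: 0→2, due 33, tardiness 0
T4: 2→8, due 52, tardiness 0
T6: 8→15, due 61, tardiness 0
T3: 15→25, due 54, tardiness 0
T1: 25→42, due 63, tardiness 0
T5: 42→60, due 47, tardiness 13
Sum = 0+0+0+0+0+13 = 13.
FIFO (arrival order): T1 T2 T3 T4 T5 T6.
T1: 0→17, due 63, tardiness 0
T2: 17→19, due 33, tardiness 0
T3: 19→29, due 54, tardiness 0
T4: 29→35, due 52, tardiness 0
T5: 35→53, due 47, tardiness 6
T6: 53→60, due 61, tardiness 0
Sum = 0+0+0+0+6+0 = 6.
EDD 0, SPT 13, FIFO 6 → minimum 0.

0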